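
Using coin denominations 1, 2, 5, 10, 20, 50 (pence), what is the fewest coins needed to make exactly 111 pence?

111 − 2×50→11 − 1×10→1 − 1×1→0
Total coins = 2 + 1 + 1 = 4

4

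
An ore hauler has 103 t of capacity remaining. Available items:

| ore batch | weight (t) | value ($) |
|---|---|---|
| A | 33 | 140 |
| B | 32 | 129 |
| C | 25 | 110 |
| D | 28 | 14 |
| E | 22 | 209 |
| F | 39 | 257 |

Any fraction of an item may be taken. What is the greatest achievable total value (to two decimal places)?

Ratios (sorted): E 9.50, F 6.59, C 4.40, A 4.24, B 4.03, D 0.50
take E (22 @ 209); take F (39 @ 257); take C (25 @ 110); take 17/33 of A → 72.12. Capacity used 103/103.
Total value = 648.12

648.12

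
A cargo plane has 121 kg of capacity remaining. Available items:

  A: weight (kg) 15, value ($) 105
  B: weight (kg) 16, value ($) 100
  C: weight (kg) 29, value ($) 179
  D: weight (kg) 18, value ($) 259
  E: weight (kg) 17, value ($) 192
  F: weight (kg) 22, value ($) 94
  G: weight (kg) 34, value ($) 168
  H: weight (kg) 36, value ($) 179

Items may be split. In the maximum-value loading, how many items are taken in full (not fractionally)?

5

Sort by value per unit weight and fill in that order.
Ratios (sorted): D 14.39, E 11.29, A 7.00, B 6.25, C 6.17, H 4.97, G 4.94, F 4.27
take D (18 @ 259); take E (17 @ 192); take A (15 @ 105); take B (16 @ 100); take C (29 @ 179); take 26/36 of H → 129.28. Capacity used 121/121.
5 item(s) taken whole; one partial (take 26/36 of H).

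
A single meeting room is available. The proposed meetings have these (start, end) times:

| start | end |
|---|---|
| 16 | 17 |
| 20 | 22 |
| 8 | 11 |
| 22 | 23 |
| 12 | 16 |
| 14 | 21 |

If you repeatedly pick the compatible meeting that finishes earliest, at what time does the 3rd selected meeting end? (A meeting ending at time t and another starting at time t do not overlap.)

Sorted by end: (8,11)  (12,16)  (16,17)  (14,21)  (20,22)  (22,23)
take (8,11); take (12,16); take (16,17); take (20,22); take (22,23).
Selected: (8,11) (12,16) (16,17) (20,22) (22,23)

17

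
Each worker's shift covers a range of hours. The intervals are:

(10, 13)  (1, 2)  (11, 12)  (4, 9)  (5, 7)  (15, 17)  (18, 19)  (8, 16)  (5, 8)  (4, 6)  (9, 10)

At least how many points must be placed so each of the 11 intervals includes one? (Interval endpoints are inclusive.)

6

By right end: [1,2]  [4,6]  [5,7]  [5,8]  [4,9]  [9,10]  [11,12]  [10,13]  [8,16]  [15,17]  [18,19]
[1,2] uncovered → point at 2; [4,6] uncovered → point at 6; [9,10] uncovered → point at 10; [11,12] uncovered → point at 12; [15,17] uncovered → point at 17; [18,19] uncovered → point at 19.
Points: 2, 6, 10, 12, 17, 19 (6 total).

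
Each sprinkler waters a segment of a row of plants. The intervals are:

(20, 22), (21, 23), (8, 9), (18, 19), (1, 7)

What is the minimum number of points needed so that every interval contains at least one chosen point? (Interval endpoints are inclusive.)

4

Sorted: [1,7] [8,9] [18,19] [20,22] [21,23]
{[1,7]} hit by 7; {[8,9]} hit by 9; {[18,19]} hit by 19; {[20,22],[21,23]} hit by 22.
Points: 7, 9, 19, 22 (4 total).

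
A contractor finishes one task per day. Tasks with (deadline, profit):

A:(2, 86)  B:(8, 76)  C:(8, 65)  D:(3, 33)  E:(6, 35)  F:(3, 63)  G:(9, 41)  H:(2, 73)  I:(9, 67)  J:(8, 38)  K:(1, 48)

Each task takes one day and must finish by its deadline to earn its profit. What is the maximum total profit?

Sort by profit descending; place each in the latest free slot ≤ its deadline.
Profit order: A=86 B=76 H=73 I=67 C=65 F=63 K=48 G=41 J=38 E=35 D=33
Assign: A→slot 2, B→slot 8, H→slot 1, I→slot 9, C→slot 7, F→slot 3, K skipped, G→slot 6, J→slot 5, E→slot 4, D skipped.
Slots: [1:H] [2:A] [3:F] [4:E] [5:J] [6:G] [7:C] [8:B] [9:I]
Profit = 73 + 86 + 63 + 35 + 38 + 41 + 65 + 76 + 67 = 544

544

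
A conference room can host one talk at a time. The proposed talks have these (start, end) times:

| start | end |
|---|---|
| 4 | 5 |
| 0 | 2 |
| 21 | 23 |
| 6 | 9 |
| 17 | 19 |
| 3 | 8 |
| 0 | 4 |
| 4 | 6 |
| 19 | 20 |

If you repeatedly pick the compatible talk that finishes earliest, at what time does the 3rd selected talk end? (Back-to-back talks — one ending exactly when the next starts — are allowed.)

9

Greedy by earliest finish: after sorting by end time, pick each interval compatible with the last pick.
By end time: (0,2), (0,4), (4,5), (4,6), (3,8), (6,9), (17,19), (19,20), (21,23).
Pick (0,2); next start ≥ 2 → (4,5); next start ≥ 5 → (6,9); next start ≥ 9 → (17,19); next start ≥ 19 → (19,20); next start ≥ 20 → (21,23).
Selected: (0,2) (4,5) (6,9) (17,19) (19,20) (21,23)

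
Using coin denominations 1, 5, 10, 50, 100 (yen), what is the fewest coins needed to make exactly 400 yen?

400 − 4×100→0
Total coins = 4 = 4

4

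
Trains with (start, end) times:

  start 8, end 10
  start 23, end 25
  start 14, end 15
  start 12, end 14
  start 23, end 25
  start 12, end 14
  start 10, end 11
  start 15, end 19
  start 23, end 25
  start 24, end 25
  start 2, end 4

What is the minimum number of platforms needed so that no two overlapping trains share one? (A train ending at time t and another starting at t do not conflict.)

4

Count concurrent intervals with a sweep; the peak is the room count.
Events (time:±→running): 2:+→1 4:-→0 8:+→1 10:-→0 10:+→1 11:-→0 12:+→1 12:+→2 14:-→1 14:-→0 14:+→1 15:-→0 15:+→1 19:-→0 23:+→1 23:+→2 23:+→3 24:+→4 … peak 4.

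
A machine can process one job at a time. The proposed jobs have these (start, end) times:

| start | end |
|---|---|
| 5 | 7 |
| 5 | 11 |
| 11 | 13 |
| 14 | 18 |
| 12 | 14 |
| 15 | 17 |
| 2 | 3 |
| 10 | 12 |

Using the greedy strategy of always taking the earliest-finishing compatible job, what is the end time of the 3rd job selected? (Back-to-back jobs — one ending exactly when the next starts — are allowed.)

12

By end time: (2,3), (5,7), (5,11), (10,12), (11,13), (12,14), (15,17), (14,18).
Pick (2,3); next start ≥ 3 → (5,7); next start ≥ 7 → (10,12); next start ≥ 12 → (12,14); next start ≥ 14 → (15,17).
Selected: (2,3) (5,7) (10,12) (12,14) (15,17)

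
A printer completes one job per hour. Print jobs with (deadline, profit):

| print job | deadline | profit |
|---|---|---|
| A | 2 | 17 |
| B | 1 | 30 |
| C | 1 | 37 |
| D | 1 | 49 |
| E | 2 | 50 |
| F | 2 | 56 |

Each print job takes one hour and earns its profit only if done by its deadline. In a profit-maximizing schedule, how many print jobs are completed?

By profit: F(d2,56), E(d2,50), D(d1,49), C(d1,37), B(d1,30), A(d2,17)
F→slot 2; E→slot 1; D skipped; C skipped; B skipped; A skipped.
2 of 6 scheduled.

2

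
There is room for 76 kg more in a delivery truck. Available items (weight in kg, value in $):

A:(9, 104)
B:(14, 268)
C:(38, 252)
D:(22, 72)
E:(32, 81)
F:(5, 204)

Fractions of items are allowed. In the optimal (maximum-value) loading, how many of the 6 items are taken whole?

Ratios (sorted): F 40.80, B 19.14, A 11.56, C 6.63, D 3.27, E 2.53
take F (5 @ 204); take B (14 @ 268); take A (9 @ 104); take C (38 @ 252); take 10/22 of D → 32.73. Capacity used 76/76.
4 item(s) taken whole; one partial (take 10/22 of D).

4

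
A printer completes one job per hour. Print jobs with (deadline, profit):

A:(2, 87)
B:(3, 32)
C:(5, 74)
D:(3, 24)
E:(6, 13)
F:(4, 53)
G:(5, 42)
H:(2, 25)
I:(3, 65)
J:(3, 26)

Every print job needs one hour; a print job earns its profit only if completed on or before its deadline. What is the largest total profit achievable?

334

Sort by profit descending; place each in the latest free slot ≤ its deadline.
Profit order: A=87 C=74 I=65 F=53 G=42 B=32 J=26 H=25 D=24 E=13
Assign: A→slot 2, C→slot 5, I→slot 3, F→slot 4, G→slot 1, B skipped, J skipped, H skipped, D skipped, E→slot 6.
Slots: [1:G] [2:A] [3:I] [4:F] [5:C] [6:E]
Profit = 42 + 87 + 65 + 53 + 74 + 13 = 334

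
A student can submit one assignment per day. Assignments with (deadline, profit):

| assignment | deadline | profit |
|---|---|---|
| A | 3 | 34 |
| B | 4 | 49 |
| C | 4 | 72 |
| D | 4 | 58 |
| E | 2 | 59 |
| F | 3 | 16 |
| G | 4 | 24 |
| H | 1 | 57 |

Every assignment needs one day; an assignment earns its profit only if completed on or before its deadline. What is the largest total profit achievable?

246

Take jobs in profit order; each goes to the latest open slot no later than its deadline.
By profit: C(d4,72), E(d2,59), D(d4,58), H(d1,57), B(d4,49), A(d3,34), G(d4,24), F(d3,16)
C→slot 4; E→slot 2; D→slot 3; H→slot 1; B skipped; A skipped; G skipped; F skipped.
Profit = 57 + 59 + 58 + 72 = 246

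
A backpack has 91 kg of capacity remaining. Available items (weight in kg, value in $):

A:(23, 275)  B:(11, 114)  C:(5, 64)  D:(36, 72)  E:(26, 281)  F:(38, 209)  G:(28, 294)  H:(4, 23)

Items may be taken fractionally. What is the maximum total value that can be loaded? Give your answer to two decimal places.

Ratios (sorted): C 12.80, A 11.96, E 10.81, G 10.50, B 10.36, H 5.75, F 5.50, D 2.00
take C (5 @ 64); take A (23 @ 275); take E (26 @ 281); take G (28 @ 294); take 9/11 of B → 93.27. Capacity used 91/91.
Total value = 1007.27

1007.27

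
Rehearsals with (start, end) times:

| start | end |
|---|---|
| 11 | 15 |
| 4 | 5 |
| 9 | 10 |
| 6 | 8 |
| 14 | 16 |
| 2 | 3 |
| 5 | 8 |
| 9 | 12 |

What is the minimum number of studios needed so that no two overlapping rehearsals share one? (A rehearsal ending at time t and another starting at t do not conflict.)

starts: [2, 4, 5, 6, 9, 9, 11, 14]
ends:   [3, 5, 8, 8, 10, 12, 15, 16]
s2→1 e3→0 s4→1 e5→0 s5→1 s6→2  — peak 2.

2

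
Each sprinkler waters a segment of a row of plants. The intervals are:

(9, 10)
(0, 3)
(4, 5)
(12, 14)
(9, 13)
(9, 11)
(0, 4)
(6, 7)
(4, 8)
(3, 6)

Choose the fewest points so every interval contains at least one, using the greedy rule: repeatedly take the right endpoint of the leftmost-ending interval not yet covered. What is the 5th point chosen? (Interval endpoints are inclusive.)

14

By right end: [0,3]  [0,4]  [4,5]  [3,6]  [6,7]  [4,8]  [9,10]  [9,11]  [9,13]  [12,14]
[0,3] uncovered → point at 3; [4,5] uncovered → point at 5; [6,7] uncovered → point at 7; [9,10] uncovered → point at 10; [12,14] uncovered → point at 14.
Points: 3, 5, 7, 10, 14 (5 total).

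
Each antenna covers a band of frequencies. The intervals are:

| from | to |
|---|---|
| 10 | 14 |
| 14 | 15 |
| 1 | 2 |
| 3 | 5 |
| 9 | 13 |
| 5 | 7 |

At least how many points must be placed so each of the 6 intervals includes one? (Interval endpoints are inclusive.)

Process intervals by earliest right end; each time one isn't hit yet, stab at its right endpoint.
By right end: [1,2]  [3,5]  [5,7]  [9,13]  [10,14]  [14,15]
[1,2] uncovered → point at 2; [3,5] uncovered → point at 5; [9,13] uncovered → point at 13; [14,15] uncovered → point at 15.
Points: 2, 5, 13, 15 (4 total).

4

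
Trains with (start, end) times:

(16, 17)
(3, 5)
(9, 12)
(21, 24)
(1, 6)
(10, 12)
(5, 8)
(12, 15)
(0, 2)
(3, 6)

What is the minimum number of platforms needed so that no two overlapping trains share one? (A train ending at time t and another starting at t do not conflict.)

Count concurrent intervals with a sweep; the peak is the room count.
Events (time:±→running): 0:+→1 1:+→2 2:-→1 3:+→2 3:+→3 … peak 3.

3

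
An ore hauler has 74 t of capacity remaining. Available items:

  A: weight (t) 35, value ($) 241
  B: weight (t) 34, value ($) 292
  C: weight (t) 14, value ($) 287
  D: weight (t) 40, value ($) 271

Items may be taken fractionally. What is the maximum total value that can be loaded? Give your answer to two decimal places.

Greedy by value/weight ratio, highest first.
Order: C (287/14=20.50) > B (292/34=8.59) > A (241/35=6.89) > D (271/40=6.78)
Fill: take C (14 @ 287) → take B (34 @ 292) → take 26/35 of A → 179.03; 74/74 used.
Total value = 758.03

758.03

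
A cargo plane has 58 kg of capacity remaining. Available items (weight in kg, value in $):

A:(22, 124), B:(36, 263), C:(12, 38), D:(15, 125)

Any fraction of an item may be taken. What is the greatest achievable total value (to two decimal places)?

427.45

Sort by value per unit weight and fill in that order.
Ratios (sorted): D 8.33, B 7.31, A 5.64, C 3.17
take D (15 @ 125); take B (36 @ 263); take 7/22 of A → 39.45. Capacity used 58/58.
Total value = 427.45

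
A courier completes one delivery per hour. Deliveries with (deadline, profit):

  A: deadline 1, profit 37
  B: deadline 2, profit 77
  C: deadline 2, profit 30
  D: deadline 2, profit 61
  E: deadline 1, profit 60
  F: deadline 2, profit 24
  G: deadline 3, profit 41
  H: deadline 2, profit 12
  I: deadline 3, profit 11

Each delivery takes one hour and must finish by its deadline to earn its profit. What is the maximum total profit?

Sort by profit descending; place each in the latest free slot ≤ its deadline.
By profit: B(d2,77), D(d2,61), E(d1,60), G(d3,41), A(d1,37), C(d2,30), F(d2,24), H(d2,12), I(d3,11)
B→slot 2; D→slot 1; E skipped; G→slot 3; A skipped; C skipped; F skipped; H skipped; I skipped.
Profit = 61 + 77 + 41 = 179

179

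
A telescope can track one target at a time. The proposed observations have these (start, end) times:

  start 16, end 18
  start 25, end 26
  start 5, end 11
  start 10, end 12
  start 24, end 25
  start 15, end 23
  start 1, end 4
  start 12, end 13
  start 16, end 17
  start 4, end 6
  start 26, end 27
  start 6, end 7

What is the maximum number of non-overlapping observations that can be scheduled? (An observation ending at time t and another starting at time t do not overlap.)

Greedy by earliest finish: after sorting by end time, pick each interval compatible with the last pick.
Sorted by end: (1,4)  (4,6)  (6,7)  (5,11)  (10,12)  (12,13)  (16,17)  (16,18)  (15,23)  (24,25)  (25,26)  (26,27)
take (1,4); take (4,6); take (6,7); take (10,12); take (12,13); take (16,17); take (24,25); take (25,26); take (26,27).
Selected 9 observations.

9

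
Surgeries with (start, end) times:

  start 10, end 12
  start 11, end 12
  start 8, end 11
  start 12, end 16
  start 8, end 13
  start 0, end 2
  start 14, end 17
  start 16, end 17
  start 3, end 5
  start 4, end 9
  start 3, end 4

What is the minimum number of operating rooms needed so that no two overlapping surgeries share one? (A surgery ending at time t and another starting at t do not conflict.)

The answer is the maximum number of intervals overlapping at any instant.
Events (time:±→running): 0:+→1 2:-→0 3:+→1 3:+→2 4:-→1 4:+→2 5:-→1 8:+→2 8:+→3 … peak 3.

3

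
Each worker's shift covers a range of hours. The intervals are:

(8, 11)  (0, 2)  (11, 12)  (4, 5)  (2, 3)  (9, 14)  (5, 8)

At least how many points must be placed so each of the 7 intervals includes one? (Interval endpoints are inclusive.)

Process intervals by earliest right end; each time one isn't hit yet, stab at its right endpoint.
By right end: [0,2]  [2,3]  [4,5]  [5,8]  [8,11]  [11,12]  [9,14]
[0,2] uncovered → point at 2; [4,5] uncovered → point at 5; [8,11] uncovered → point at 11.
Points: 2, 5, 11 (3 total).

3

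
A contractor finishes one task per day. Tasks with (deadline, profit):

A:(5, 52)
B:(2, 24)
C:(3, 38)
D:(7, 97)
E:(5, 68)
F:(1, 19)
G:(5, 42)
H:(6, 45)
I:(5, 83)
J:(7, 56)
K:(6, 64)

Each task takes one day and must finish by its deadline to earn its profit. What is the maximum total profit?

Sort by profit descending; place each in the latest free slot ≤ its deadline.
Profit order: D=97 I=83 E=68 K=64 J=56 A=52 H=45 G=42 C=38 B=24 F=19
Assign: D→slot 7, I→slot 5, E→slot 4, K→slot 6, J→slot 3, A→slot 2, H→slot 1, G skipped, C skipped, B skipped, F skipped.
Slots: [1:H] [2:A] [3:J] [4:E] [5:I] [6:K] [7:D]
Profit = 45 + 52 + 56 + 68 + 83 + 64 + 97 = 465

465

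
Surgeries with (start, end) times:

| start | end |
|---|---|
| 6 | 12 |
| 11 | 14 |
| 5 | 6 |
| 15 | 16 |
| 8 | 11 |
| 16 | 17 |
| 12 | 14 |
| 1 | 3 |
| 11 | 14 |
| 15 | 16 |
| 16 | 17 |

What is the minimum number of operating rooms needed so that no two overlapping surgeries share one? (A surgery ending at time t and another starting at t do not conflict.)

Count concurrent intervals with a sweep; the peak is the room count.
starts: [1, 5, 6, 8, 11, 11, 12, 15, 15, 16, 16]
ends:   [3, 6, 11, 12, 14, 14, 14, 16, 16, 17, 17]
s1→1 e3→0 s5→1 e6→0 s6→1 s8→2 e11→1 s11→2 s11→3  — peak 3.

3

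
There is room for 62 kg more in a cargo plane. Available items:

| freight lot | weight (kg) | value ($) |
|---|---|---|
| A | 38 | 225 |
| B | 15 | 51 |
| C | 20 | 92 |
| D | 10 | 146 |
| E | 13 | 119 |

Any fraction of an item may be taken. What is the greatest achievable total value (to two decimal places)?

Sort by value per unit weight and fill in that order.
Ratios (sorted): D 14.60, E 9.15, A 5.92, C 4.60, B 3.40
take D (10 @ 146); take E (13 @ 119); take A (38 @ 225); take 1/20 of C → 4.60. Capacity used 62/62.
Total value = 494.60

494.60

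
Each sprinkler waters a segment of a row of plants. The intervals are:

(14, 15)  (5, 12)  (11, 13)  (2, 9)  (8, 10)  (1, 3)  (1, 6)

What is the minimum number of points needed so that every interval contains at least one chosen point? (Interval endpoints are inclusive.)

Sorted: [1,3] [1,6] [2,9] [8,10] [5,12] [11,13] [14,15]
{[1,3],[1,6],[2,9]} hit by 3; {[8,10],[5,12]} hit by 10; {[11,13]} hit by 13; {[14,15]} hit by 15.
Points: 3, 10, 13, 15 (4 total).

4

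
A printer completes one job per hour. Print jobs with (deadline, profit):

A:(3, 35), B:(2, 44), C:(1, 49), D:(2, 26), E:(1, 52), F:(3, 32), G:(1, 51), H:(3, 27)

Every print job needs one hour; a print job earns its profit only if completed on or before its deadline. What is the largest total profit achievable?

131

By profit: E(d1,52), G(d1,51), C(d1,49), B(d2,44), A(d3,35), F(d3,32), H(d3,27), D(d2,26)
E→slot 1; G skipped; C skipped; B→slot 2; A→slot 3; F skipped; H skipped; D skipped.
Profit = 52 + 44 + 35 = 131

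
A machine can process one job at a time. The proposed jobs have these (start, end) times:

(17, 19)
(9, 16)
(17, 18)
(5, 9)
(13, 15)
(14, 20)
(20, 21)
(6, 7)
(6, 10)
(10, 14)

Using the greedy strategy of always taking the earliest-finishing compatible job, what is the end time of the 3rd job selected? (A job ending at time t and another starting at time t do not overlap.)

Greedy by earliest finish: after sorting by end time, pick each interval compatible with the last pick.
By end time: (6,7), (5,9), (6,10), (10,14), (13,15), (9,16), (17,18), (17,19), (14,20), (20,21).
Pick (6,7); next start ≥ 7 → (10,14); next start ≥ 14 → (17,18); next start ≥ 18 → (20,21).
Selected: (6,7) (10,14) (17,18) (20,21)

18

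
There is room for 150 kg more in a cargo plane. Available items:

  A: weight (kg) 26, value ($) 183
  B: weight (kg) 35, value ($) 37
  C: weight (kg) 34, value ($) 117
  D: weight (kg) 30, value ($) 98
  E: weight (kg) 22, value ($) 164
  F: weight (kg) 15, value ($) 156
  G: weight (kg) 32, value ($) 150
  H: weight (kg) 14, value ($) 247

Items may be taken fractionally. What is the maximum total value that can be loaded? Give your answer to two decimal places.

1039.87

Ratios (sorted): H 17.64, F 10.40, E 7.45, A 7.04, G 4.69, C 3.44, D 3.27, B 1.06
take H (14 @ 247); take F (15 @ 156); take E (22 @ 164); take A (26 @ 183); take G (32 @ 150); take C (34 @ 117); take 7/30 of D → 22.87. Capacity used 150/150.
Total value = 1039.87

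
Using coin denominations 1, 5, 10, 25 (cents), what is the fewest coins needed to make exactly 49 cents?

Use the largest denomination that fits, subtract, and repeat.
49 − 1×25→24 − 2×10→4 − 4×1→0
Total coins = 1 + 2 + 4 = 7

7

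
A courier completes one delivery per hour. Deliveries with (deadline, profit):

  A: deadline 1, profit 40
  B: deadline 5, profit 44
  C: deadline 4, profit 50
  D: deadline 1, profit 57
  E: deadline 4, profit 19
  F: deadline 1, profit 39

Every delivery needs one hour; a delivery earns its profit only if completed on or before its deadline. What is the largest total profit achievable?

Sort by profit descending; place each in the latest free slot ≤ its deadline.
Profit order: D=57 C=50 B=44 A=40 F=39 E=19
Assign: D→slot 1, C→slot 4, B→slot 5, A skipped, F skipped, E→slot 3.
Slots: [1:D] [3:E] [4:C] [5:B]
Profit = 57 + 19 + 50 + 44 = 170

170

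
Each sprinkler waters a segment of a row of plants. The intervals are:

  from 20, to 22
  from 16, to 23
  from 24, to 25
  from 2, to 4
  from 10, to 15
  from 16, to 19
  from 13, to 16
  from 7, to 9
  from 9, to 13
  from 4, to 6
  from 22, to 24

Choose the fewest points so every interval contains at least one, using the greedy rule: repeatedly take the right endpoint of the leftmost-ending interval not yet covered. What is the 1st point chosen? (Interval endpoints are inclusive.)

Sorted: [2,4] [4,6] [7,9] [9,13] [10,15] [13,16] [16,19] [20,22] [16,23] [22,24] [24,25]
{[2,4],[4,6]} hit by 4; {[7,9],[9,13]} hit by 9; {[10,15],[13,16]} hit by 15; {[16,19]} hit by 19; {[20,22],[16,23],[22,24]} hit by 22; {[24,25]} hit by 25.
Points: 4, 9, 15, 19, 22, 25 (6 total).

4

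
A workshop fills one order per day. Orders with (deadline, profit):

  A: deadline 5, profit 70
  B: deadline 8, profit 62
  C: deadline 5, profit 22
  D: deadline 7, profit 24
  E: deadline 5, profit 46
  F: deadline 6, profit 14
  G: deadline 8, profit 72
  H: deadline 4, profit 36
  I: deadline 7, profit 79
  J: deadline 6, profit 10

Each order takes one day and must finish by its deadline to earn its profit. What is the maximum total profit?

Take jobs in profit order; each goes to the latest open slot no later than its deadline.
By profit: I(d7,79), G(d8,72), A(d5,70), B(d8,62), E(d5,46), H(d4,36), D(d7,24), C(d5,22), F(d6,14), J(d6,10)
I→slot 7; G→slot 8; A→slot 5; B→slot 6; E→slot 4; H→slot 3; D→slot 2; C→slot 1; F skipped; J skipped.
Profit = 22 + 24 + 36 + 46 + 70 + 62 + 79 + 72 = 411

411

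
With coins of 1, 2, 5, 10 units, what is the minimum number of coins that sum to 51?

Greedy: take as many of the largest coin as possible, then repeat with the remainder.
51 = 5×10 + 1×1
Total coins = 5 + 1 = 6

6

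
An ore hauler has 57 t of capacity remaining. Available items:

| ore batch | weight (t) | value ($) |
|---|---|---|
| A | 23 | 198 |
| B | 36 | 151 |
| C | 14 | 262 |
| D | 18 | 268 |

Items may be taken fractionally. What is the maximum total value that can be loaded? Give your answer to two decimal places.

736.39

Sort by value per unit weight and fill in that order.
Ratios (sorted): C 18.71, D 14.89, A 8.61, B 4.19
take C (14 @ 262); take D (18 @ 268); take A (23 @ 198); take 2/36 of B → 8.39. Capacity used 57/57.
Total value = 736.39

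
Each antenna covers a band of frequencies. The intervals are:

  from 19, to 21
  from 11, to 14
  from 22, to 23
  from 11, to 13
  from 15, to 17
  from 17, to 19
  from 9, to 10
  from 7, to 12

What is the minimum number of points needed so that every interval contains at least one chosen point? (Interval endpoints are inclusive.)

Sorted: [9,10] [7,12] [11,13] [11,14] [15,17] [17,19] [19,21] [22,23]
{[9,10],[7,12]} hit by 10; {[11,13],[11,14]} hit by 13; {[15,17],[17,19]} hit by 17; {[19,21]} hit by 21; {[22,23]} hit by 23.
Points: 10, 13, 17, 21, 23 (5 total).

5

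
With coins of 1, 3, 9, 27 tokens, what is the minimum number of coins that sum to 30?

30 − 1×27→3 − 1×3→0
Total coins = 1 + 1 = 2

2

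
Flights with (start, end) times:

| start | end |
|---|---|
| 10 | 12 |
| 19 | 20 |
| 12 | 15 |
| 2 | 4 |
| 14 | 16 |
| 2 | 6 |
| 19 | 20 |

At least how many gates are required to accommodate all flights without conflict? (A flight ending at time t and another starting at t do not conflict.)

The answer is the maximum number of intervals overlapping at any instant.
Events (time:±→running): 2:+→1 2:+→2 … peak 2.

2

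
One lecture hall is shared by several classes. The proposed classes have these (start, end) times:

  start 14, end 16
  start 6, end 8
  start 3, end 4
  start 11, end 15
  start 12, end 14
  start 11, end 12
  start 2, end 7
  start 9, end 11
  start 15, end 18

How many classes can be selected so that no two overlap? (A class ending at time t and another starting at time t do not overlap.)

By end time: (3,4), (2,7), (6,8), (9,11), (11,12), (12,14), (11,15), (14,16), (15,18).
Pick (3,4); next start ≥ 4 → (6,8); next start ≥ 8 → (9,11); next start ≥ 11 → (11,12); next start ≥ 12 → (12,14); next start ≥ 14 → (14,16).
Selected 6 classes.

6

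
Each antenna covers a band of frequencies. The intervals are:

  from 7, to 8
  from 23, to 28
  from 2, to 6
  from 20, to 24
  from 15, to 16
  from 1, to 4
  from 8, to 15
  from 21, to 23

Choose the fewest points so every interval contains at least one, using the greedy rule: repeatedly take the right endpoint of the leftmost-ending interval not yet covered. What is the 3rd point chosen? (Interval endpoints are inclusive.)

Sorted: [1,4] [2,6] [7,8] [8,15] [15,16] [21,23] [20,24] [23,28]
{[1,4],[2,6]} hit by 4; {[7,8],[8,15]} hit by 8; {[15,16]} hit by 16; {[21,23],[20,24],[23,28]} hit by 23.
Points: 4, 8, 16, 23 (4 total).

16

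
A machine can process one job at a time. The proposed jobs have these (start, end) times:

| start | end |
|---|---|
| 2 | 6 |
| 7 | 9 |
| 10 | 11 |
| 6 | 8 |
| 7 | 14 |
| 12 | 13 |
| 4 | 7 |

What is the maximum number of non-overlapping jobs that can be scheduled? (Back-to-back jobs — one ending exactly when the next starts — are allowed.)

Sort by end time and greedily take each interval whose start is ≥ the last chosen end.
By end time: (2,6), (4,7), (6,8), (7,9), (10,11), (12,13), (7,14).
Pick (2,6); next start ≥ 6 → (6,8); next start ≥ 8 → (10,11); next start ≥ 11 → (12,13).
Selected 4 jobs.

4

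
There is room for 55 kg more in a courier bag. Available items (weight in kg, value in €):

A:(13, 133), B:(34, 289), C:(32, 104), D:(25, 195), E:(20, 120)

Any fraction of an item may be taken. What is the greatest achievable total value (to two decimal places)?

484.40

Ratios (sorted): A 10.23, B 8.50, D 7.80, E 6.00, C 3.25
take A (13 @ 133); take B (34 @ 289); take 8/25 of D → 62.40. Capacity used 55/55.
Total value = 484.40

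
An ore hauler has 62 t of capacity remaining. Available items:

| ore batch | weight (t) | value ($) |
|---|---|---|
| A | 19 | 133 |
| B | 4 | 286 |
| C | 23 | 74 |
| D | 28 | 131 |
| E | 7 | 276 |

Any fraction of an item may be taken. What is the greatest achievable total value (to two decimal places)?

838.87

Greedy by value/weight ratio, highest first.
Order: B (286/4=71.50) > E (276/7=39.43) > A (133/19=7.00) > D (131/28=4.68) > C (74/23=3.22)
Fill: take B (4 @ 286) → take E (7 @ 276) → take A (19 @ 133) → take D (28 @ 131) → take 4/23 of C → 12.87; 62/62 used.
Total value = 838.87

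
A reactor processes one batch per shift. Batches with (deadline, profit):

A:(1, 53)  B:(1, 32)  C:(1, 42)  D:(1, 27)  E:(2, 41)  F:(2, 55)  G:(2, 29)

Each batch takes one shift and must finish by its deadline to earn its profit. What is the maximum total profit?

108

By profit: F(d2,55), A(d1,53), C(d1,42), E(d2,41), B(d1,32), G(d2,29), D(d1,27)
F→slot 2; A→slot 1; C skipped; E skipped; B skipped; G skipped; D skipped.
Profit = 53 + 55 = 108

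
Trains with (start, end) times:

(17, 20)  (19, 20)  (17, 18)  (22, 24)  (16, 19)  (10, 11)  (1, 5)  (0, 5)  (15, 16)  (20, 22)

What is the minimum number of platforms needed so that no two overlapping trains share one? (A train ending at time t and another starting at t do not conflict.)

3

Count concurrent intervals with a sweep; the peak is the room count.
starts: [0, 1, 10, 15, 16, 17, 17, 19, 20, 22]
ends:   [5, 5, 11, 16, 18, 19, 20, 20, 22, 24]
s0→1 s1→2 e5→1 e5→0 s10→1 e11→0 s15→1 e16→0 s16→1 s17→2 s17→3  — peak 3.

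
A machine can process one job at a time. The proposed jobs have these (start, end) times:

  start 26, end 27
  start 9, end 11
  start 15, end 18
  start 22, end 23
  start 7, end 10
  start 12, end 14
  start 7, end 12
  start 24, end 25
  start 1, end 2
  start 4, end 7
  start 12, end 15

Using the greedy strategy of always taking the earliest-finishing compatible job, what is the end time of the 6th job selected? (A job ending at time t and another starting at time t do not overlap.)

Order by finish time; keep every interval that doesn't clash with the previous kept one.
Sorted by end: (1,2)  (4,7)  (7,10)  (9,11)  (7,12)  (12,14)  (12,15)  (15,18)  (22,23)  (24,25)  (26,27)
take (1,2); take (4,7); take (7,10); take (12,14); take (15,18); take (22,23); take (24,25); take (26,27).
Selected: (1,2) (4,7) (7,10) (12,14) (15,18) (22,23) (24,25) (26,27)

23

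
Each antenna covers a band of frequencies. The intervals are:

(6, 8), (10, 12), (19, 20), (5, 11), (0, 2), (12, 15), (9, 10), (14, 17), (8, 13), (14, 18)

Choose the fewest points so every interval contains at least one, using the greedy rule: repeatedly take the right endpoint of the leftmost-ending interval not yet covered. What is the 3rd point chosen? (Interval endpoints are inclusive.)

Process intervals by earliest right end; each time one isn't hit yet, stab at its right endpoint.
By right end: [0,2]  [6,8]  [9,10]  [5,11]  [10,12]  [8,13]  [12,15]  [14,17]  [14,18]  [19,20]
[0,2] uncovered → point at 2; [6,8] uncovered → point at 8; [9,10] uncovered → point at 10; [12,15] uncovered → point at 15; [19,20] uncovered → point at 20.
Points: 2, 8, 10, 15, 20 (5 total).

10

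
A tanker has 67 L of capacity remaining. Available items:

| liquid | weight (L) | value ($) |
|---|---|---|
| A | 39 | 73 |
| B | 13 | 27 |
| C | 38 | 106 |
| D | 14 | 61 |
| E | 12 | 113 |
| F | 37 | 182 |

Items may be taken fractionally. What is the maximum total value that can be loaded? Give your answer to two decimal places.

Order: E (113/12=9.42) > F (182/37=4.92) > D (61/14=4.36) > C (106/38=2.79) > B (27/13=2.08) > A (73/39=1.87)
Fill: take E (12 @ 113) → take F (37 @ 182) → take D (14 @ 61) → take 4/38 of C → 11.16; 67/67 used.
Total value = 367.16

367.16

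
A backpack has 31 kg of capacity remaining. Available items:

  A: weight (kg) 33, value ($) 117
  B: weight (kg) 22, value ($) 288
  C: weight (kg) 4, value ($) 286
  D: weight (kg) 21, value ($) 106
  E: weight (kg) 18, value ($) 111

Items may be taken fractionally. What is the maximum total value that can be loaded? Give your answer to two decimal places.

Ratios (sorted): C 71.50, B 13.09, E 6.17, D 5.05, A 3.55
take C (4 @ 286); take B (22 @ 288); take 5/18 of E → 30.83. Capacity used 31/31.
Total value = 604.83

604.83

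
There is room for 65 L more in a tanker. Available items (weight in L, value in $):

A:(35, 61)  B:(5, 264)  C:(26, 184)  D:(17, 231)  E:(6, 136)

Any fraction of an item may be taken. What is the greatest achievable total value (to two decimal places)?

Order: B (264/5=52.80) > E (136/6=22.67) > D (231/17=13.59) > C (184/26=7.08) > A (61/35=1.74)
Fill: take B (5 @ 264) → take E (6 @ 136) → take D (17 @ 231) → take C (26 @ 184) → take 11/35 of A → 19.17; 65/65 used.
Total value = 834.17

834.17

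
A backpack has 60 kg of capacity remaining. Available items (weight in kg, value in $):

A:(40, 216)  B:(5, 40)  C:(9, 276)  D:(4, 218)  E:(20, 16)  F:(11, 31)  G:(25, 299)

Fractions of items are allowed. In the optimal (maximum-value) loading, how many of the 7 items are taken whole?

Greedy by value/weight ratio, highest first.
Order: D (218/4=54.50) > C (276/9=30.67) > G (299/25=11.96) > B (40/5=8.00) > A (216/40=5.40) > F (31/11=2.82) > E (16/20=0.80)
Fill: take D (4 @ 218) → take C (9 @ 276) → take G (25 @ 299) → take B (5 @ 40) → take 17/40 of A → 91.80; 60/60 used.
4 item(s) taken whole; one partial (take 17/40 of A).

4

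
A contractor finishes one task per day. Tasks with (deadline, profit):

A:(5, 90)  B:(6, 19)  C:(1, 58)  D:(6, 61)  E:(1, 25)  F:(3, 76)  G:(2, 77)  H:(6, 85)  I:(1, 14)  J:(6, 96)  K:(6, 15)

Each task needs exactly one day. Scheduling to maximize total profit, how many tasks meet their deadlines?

By profit: J(d6,96), A(d5,90), H(d6,85), G(d2,77), F(d3,76), D(d6,61), C(d1,58), E(d1,25), B(d6,19), K(d6,15), I(d1,14)
J→slot 6; A→slot 5; H→slot 4; G→slot 2; F→slot 3; D→slot 1; C skipped; E skipped; B skipped; K skipped; I skipped.
6 of 11 scheduled.

6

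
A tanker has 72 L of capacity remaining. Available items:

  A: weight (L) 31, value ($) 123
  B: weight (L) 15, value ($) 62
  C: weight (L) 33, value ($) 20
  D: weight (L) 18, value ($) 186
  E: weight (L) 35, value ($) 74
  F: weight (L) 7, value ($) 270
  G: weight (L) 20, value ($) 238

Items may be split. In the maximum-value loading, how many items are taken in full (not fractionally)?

4

Order: F (270/7=38.57) > G (238/20=11.90) > D (186/18=10.33) > B (62/15=4.13) > A (123/31=3.97) > E (74/35=2.11) > C (20/33=0.61)
Fill: take F (7 @ 270) → take G (20 @ 238) → take D (18 @ 186) → take B (15 @ 62) → take 12/31 of A → 47.61; 72/72 used.
4 item(s) taken whole; one partial (take 12/31 of A).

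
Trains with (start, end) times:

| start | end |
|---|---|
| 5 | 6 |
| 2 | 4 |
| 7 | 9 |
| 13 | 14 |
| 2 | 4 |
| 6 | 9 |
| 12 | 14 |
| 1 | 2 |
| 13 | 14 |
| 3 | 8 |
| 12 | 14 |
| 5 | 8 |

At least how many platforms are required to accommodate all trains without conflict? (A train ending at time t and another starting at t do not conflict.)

4

The answer is the maximum number of intervals overlapping at any instant.
starts: [1, 2, 2, 3, 5, 5, 6, 7, 12, 12, 13, 13]
ends:   [2, 4, 4, 6, 8, 8, 9, 9, 14, 14, 14, 14]
s1→1 e2→0 s2→1 s2→2 s3→3 e4→2 e4→1 s5→2 s5→3 e6→2 s6→3 s7→4  — peak 4.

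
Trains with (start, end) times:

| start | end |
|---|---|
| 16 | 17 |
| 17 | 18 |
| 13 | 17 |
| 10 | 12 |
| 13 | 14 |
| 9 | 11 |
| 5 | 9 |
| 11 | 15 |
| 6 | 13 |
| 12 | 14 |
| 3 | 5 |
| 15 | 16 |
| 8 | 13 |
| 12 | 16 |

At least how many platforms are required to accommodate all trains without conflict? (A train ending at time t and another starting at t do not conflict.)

5

The answer is the maximum number of intervals overlapping at any instant.
starts: [3, 5, 6, 8, 9, 10, 11, 12, 12, 13, 13, 15, 16, 17]
ends:   [5, 9, 11, 12, 13, 13, 14, 14, 15, 16, 16, 17, 17, 18]
s3→1 e5→0 s5→1 s6→2 s8→3 e9→2 s9→3 s10→4 e11→3 s11→4 e12→3 s12→4 s12→5  — peak 5.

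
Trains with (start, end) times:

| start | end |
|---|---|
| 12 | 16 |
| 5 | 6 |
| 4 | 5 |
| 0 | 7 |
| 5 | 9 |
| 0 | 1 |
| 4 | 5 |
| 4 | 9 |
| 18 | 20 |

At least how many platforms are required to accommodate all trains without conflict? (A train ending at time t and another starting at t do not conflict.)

4

starts: [0, 0, 4, 4, 4, 5, 5, 12, 18]
ends:   [1, 5, 5, 6, 7, 9, 9, 16, 20]
s0→1 s0→2 e1→1 s4→2 s4→3 s4→4  — peak 4.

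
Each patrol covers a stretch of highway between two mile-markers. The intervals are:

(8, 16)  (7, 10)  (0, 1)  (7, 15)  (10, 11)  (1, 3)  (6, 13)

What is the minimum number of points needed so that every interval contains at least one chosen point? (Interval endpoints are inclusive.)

Process intervals by earliest right end; each time one isn't hit yet, stab at its right endpoint.
Sorted: [0,1] [1,3] [7,10] [10,11] [6,13] [7,15] [8,16]
{[0,1],[1,3]} hit by 1; {[7,10],[10,11],[6,13],[7,15],[8,16]} hit by 10.
Points: 1, 10 (2 total).

2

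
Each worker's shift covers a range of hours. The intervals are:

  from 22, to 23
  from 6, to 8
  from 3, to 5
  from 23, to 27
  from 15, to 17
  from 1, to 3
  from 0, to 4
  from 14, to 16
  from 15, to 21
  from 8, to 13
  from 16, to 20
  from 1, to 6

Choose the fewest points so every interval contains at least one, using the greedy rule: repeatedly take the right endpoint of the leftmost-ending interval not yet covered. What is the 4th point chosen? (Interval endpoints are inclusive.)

By right end: [1,3]  [0,4]  [3,5]  [1,6]  [6,8]  [8,13]  [14,16]  [15,17]  [16,20]  [15,21]  [22,23]  [23,27]
[1,3] uncovered → point at 3; [6,8] uncovered → point at 8; [14,16] uncovered → point at 16; [22,23] uncovered → point at 23.
Points: 3, 8, 16, 23 (4 total).

23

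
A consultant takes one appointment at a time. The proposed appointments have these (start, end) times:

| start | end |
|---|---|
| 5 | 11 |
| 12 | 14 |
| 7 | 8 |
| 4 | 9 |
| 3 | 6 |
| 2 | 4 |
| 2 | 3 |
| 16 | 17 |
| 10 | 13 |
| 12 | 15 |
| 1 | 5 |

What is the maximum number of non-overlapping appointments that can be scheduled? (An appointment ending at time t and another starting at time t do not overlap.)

5

Greedy by earliest finish: after sorting by end time, pick each interval compatible with the last pick.
Sorted by end: (2,3)  (2,4)  (1,5)  (3,6)  (7,8)  (4,9)  (5,11)  (10,13)  (12,14)  (12,15)  (16,17)
take (2,3); take (3,6); take (7,8); take (10,13); skip (12,14); take (16,17).
Selected 5 appointments.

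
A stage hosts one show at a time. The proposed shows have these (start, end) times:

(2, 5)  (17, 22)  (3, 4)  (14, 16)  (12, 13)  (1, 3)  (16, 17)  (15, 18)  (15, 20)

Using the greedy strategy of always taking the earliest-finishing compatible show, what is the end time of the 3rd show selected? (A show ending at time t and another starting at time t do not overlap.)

13

Sort by end time and greedily take each interval whose start is ≥ the last chosen end.
By end time: (1,3), (3,4), (2,5), (12,13), (14,16), (16,17), (15,18), (15,20), (17,22).
Pick (1,3); next start ≥ 3 → (3,4); next start ≥ 4 → (12,13); next start ≥ 13 → (14,16); next start ≥ 16 → (16,17); next start ≥ 17 → (17,22).
Selected: (1,3) (3,4) (12,13) (14,16) (16,17) (17,22)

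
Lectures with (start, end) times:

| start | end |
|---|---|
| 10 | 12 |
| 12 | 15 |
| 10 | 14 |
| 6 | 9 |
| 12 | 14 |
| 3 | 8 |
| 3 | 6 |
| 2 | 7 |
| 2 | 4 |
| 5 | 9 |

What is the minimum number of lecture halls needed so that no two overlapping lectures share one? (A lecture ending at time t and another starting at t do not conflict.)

Count concurrent intervals with a sweep; the peak is the room count.
Events (time:±→running): 2:+→1 2:+→2 3:+→3 3:+→4 … peak 4.

4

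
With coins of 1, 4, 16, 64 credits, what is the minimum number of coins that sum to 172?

Greedy: take as many of the largest coin as possible, then repeat with the remainder.
172 − 2×64→44 − 2×16→12 − 3×4→0
Total coins = 2 + 2 + 3 = 7

7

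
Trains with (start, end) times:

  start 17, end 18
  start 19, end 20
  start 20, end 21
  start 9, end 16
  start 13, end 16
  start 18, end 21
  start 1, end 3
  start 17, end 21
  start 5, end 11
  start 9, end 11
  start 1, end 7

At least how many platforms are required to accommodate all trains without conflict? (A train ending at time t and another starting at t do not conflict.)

3

The answer is the maximum number of intervals overlapping at any instant.
starts: [1, 1, 5, 9, 9, 13, 17, 17, 18, 19, 20]
ends:   [3, 7, 11, 11, 16, 16, 18, 20, 21, 21, 21]
s1→1 s1→2 e3→1 s5→2 e7→1 s9→2 s9→3  — peak 3.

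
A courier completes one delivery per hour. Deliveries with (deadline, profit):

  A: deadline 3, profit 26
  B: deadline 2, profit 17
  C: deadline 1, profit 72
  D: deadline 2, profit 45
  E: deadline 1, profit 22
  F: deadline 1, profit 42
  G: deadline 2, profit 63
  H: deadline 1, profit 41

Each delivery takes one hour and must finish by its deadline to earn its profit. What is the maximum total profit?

Take jobs in profit order; each goes to the latest open slot no later than its deadline.
By profit: C(d1,72), G(d2,63), D(d2,45), F(d1,42), H(d1,41), A(d3,26), E(d1,22), B(d2,17)
C→slot 1; G→slot 2; D skipped; F skipped; H skipped; A→slot 3; E skipped; B skipped.
Profit = 72 + 63 + 26 = 161

161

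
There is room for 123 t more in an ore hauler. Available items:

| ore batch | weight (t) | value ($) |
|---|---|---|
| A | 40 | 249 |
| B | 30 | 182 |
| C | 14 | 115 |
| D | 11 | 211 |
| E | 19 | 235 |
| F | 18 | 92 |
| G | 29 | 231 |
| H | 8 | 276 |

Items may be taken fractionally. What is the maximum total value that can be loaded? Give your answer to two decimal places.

1329.13

Sort by value per unit weight and fill in that order.
Ratios (sorted): H 34.50, D 19.18, E 12.37, C 8.21, G 7.97, A 6.22, B 6.07, F 5.11
take H (8 @ 276); take D (11 @ 211); take E (19 @ 235); take C (14 @ 115); take G (29 @ 231); take A (40 @ 249); take 2/30 of B → 12.13. Capacity used 123/123.
Total value = 1329.13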